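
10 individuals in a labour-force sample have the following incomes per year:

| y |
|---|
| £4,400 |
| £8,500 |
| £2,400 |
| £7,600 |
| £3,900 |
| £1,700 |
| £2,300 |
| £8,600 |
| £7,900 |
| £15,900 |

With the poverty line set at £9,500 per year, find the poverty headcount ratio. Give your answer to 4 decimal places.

0.9000

9 of the 10 individuals have income below £9,500.
H = 9/10 = 0.9000.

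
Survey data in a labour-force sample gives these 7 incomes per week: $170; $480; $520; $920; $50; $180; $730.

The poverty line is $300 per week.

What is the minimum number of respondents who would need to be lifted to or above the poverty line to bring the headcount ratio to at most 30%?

1

3 of the 7 respondents are poor, so H = 3/7 = 0.429.
A headcount ratio of at most 30% allows at most ⌊0.30 × 7⌋ = 2 poor respondents.
So at least 3 − 2 = 1 must be lifted.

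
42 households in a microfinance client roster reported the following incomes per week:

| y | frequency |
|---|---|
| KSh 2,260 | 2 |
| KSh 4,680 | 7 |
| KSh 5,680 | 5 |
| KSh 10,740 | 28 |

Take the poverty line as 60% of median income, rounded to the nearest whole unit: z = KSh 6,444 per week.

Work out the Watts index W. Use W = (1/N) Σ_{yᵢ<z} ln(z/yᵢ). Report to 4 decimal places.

0.1182

Incomes under z: 2×KSh 2,260, 7×KSh 4,680, 5×KSh 5,680 (q = 14 of N = 42).
Log shortfalls: ln(6444/2260) = 1.0478 (×2); ln(6444/4680) = 0.3199 (×7); ln(6444/5680) = 0.1262 (×5).
W = 4.965520 / 42 = 0.1182.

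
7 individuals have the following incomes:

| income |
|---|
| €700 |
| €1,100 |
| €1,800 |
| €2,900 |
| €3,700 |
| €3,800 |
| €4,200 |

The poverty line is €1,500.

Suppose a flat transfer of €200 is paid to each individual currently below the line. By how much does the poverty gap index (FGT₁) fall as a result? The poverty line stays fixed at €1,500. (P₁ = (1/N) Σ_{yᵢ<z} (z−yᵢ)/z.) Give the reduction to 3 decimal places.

0.038

Before: below the line — €700, €1,100; poverty gap index (FGT₁) = 0.11429.
After the €200 transfer: below the line — €900, €1,300; poverty gap index (FGT₁) = 0.07619.
Reduction = 0.11429 − 0.07619 = 0.038.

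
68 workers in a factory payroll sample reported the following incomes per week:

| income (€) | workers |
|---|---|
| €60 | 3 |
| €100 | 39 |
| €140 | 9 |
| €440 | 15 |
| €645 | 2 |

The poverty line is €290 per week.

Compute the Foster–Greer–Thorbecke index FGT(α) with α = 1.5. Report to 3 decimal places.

Poor units: 3×€60, 39×€100, 9×€140 (q = 51 of N = 68).
Relative gaps: (290−60)/290 = 0.7931 (×3); (290−100)/290 = 0.6552 (×39); (290−140)/290 = 0.5172 (×9).
Raised to α = 1.5: 0.70631 (×3); 0.53031 (×39); 0.37200 (×9).
Sum = 26.149164; FGT(1.5) = 26.149164 / 68 = 0.385.

0.385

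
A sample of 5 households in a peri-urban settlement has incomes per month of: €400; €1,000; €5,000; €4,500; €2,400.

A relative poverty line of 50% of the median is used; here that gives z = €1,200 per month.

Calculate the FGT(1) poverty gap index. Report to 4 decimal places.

Incomes under z: €400, €1,000 (q = 2 of N = 5).
Relative gaps: (1200−400)/1200 = 0.6667; (1200−1000)/1200 = 0.1667.
Sum of shortfalls = 0.833333; P₁ averages over all N: 0.833333 / 5 = 0.1667.

0.1667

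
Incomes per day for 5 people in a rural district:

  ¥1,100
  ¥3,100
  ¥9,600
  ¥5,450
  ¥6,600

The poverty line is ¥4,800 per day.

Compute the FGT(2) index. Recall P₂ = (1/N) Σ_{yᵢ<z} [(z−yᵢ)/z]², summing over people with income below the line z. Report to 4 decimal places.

0.1439

Incomes under z: ¥1,100, ¥3,100 (q = 2 of N = 5).
Shortfall ratios: (4800−1100)/4800 = 0.7708; (4800−3100)/4800 = 0.3542.
Squared: 0.5942; 0.1254.
Sum = 0.719618; P₂ = 0.719618 / 5 = 0.1439.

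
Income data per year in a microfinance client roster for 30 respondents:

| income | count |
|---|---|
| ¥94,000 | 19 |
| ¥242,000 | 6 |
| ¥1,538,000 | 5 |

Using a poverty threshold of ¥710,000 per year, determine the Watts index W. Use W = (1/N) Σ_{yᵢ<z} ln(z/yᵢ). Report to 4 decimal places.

Below z: 19×¥94,000, 6×¥242,000 (q = 25 of N = 30).
Log shortfalls: ln(710000/94000) = 2.0220 (×19); ln(710000/242000) = 1.0763 (×6).
W = 44.875397 / 30 = 1.4958.

1.4958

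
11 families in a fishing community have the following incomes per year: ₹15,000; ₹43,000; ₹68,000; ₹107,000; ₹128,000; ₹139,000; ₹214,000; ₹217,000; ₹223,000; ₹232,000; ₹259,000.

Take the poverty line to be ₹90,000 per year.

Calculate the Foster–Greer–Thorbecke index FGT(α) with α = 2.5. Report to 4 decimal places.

0.0782

Incomes under z: ₹15,000, ₹43,000, ₹68,000 (q = 3 of N = 11).
Gap ratios (z−y)/z: (90000−15000)/90000 = 0.8333; (90000−43000)/90000 = 0.5222; (90000−68000)/90000 = 0.2444.
Raised to α = 2.5: 0.63394; 0.19708; 0.02954.
Sum = 0.860559; FGT(2.5) = 0.860559 / 11 = 0.0782.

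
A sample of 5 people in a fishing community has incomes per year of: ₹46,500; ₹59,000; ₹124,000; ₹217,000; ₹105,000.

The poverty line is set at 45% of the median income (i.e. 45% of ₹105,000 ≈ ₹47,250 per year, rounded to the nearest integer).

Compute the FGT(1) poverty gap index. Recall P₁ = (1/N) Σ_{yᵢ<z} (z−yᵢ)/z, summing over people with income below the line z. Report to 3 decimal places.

Below z: ₹46,500 (q = 1 of N = 5).
Normalized shortfalls: (47250−46500)/47250 = 0.0159.
Sum of shortfalls = 0.015873; P₁ averages over all N: 0.015873 / 5 = 0.003.

0.003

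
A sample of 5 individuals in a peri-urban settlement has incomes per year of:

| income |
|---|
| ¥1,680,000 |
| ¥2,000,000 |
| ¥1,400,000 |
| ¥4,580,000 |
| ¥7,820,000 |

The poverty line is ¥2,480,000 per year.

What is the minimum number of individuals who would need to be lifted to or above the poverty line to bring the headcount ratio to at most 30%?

3 of the 5 individuals are poor, so H = 3/5 = 0.600.
A headcount ratio of at most 30% allows at most ⌊0.30 × 5⌋ = 1 poor individuals.
So at least 3 − 1 = 2 must be lifted.

2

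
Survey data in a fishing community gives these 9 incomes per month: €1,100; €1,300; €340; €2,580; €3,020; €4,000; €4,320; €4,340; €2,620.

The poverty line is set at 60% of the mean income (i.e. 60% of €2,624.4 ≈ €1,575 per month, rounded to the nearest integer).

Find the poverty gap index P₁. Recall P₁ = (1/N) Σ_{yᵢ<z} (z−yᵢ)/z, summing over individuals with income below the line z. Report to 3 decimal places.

Below z: €340, €1,100, €1,300 (q = 3 of N = 9).
Relative gaps: (1575−340)/1575 = 0.7841; (1575−1100)/1575 = 0.3016; (1575−1300)/1575 = 0.1746.
Σ = 1.260317. Dividing by the full population N = 9 gives P₁ = 0.140.

0.140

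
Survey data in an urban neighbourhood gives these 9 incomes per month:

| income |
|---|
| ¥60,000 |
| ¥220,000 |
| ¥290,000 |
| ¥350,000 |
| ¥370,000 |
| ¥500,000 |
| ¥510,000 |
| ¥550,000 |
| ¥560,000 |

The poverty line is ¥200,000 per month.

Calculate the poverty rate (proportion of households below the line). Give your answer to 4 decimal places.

0.1111

1 of the 9 households have income below ¥200,000.
H = 1/9 = 0.1111.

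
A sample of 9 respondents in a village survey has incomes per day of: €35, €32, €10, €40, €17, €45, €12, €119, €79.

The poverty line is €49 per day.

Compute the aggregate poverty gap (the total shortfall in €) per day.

Below the line: €10, €12, €17, €32, €35, €40, €45 (q = 7 of N = 9).
Individual gaps: 49−10 = 39; 49−12 = 37; 49−17 = 32; 49−32 = 17; 49−35 = 14; 49−40 = 9; 49−45 = 4.
Aggregate gap = €152.

€152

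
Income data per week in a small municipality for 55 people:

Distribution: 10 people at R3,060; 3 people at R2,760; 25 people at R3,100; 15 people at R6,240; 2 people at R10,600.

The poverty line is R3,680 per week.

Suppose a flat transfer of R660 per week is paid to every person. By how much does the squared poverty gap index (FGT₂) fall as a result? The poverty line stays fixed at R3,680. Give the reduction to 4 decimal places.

Before: below the line — 3×R2,760, 10×R3,060, 25×R3,100; squared poverty gap index (FGT₂) = 0.019861.
After the R660 transfer: below the line — 3×R3,420; squared poverty gap index (FGT₂) = 0.000272.
Reduction = 0.019861 − 0.000272 = 0.0196.

0.0196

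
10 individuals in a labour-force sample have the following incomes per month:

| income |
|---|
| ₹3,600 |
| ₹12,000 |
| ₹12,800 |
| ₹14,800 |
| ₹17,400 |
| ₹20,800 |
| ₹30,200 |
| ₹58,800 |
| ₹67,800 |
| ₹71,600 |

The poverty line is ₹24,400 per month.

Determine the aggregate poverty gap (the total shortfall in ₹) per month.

₹65,000

Poor units: ₹3,600, ₹12,000, ₹12,800, ₹14,800, ₹17,400, ₹20,800 (q = 6 of N = 10).
Individual gaps: 24400−3600 = 20800; 24400−12000 = 12400; 24400−12800 = 11600; 24400−14800 = 9600; 24400−17400 = 7000; 24400−20800 = 3600.
Aggregate gap = ₹65,000.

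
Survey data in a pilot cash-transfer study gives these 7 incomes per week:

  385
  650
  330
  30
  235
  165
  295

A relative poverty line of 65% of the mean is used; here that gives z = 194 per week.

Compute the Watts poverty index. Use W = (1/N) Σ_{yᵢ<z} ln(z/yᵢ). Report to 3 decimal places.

0.290

Poor units: 30, 165 (q = 2 of N = 7).
ln(z/y) terms: ln(194/30) = 1.8667; ln(194/165) = 0.1619.
W = 2.028573 / 7 = 0.290.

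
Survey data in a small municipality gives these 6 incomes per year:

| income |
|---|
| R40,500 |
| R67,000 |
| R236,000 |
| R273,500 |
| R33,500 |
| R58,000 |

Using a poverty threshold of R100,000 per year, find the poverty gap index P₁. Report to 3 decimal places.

0.335

Incomes under z: R33,500, R40,500, R58,000, R67,000 (q = 4 of N = 6).
Shortfall ratios: (100000−33500)/100000 = 0.6650; (100000−40500)/100000 = 0.5950; (100000−58000)/100000 = 0.4200; (100000−67000)/100000 = 0.3300.
Σ = 2.010000. Dividing by the full population N = 6 gives P₁ = 0.335.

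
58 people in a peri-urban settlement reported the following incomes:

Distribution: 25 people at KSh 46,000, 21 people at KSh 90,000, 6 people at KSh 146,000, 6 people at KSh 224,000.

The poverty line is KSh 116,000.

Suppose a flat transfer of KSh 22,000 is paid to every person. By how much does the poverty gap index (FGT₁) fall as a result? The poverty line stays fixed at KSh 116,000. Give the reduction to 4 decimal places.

Before: below the line — 25×KSh 46,000, 21×KSh 90,000; poverty gap index (FGT₁) = 0.341260.
After the KSh 22,000 transfer: below the line — 25×KSh 68,000, 21×KSh 112,000; poverty gap index (FGT₁) = 0.190844.
Reduction = 0.341260 − 0.190844 = 0.1504.

0.1504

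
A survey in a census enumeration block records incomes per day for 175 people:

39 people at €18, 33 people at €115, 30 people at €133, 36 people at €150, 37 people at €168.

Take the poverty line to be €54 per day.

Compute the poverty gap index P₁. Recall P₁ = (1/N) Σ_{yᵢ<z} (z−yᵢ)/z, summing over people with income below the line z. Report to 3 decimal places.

Below the line: 39×€18 (q = 39 of N = 175).
Relative gaps: (54−18)/54 = 0.6667 (×39).
Sum of shortfalls = 26.000000; P₁ averages over all N: 26.000000 / 175 = 0.149.

0.149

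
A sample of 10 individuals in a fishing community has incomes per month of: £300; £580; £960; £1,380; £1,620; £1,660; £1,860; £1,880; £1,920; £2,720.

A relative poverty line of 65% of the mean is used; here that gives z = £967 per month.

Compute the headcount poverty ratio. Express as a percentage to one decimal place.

3 of the 10 individuals have income below £967.
H = 3/10 = 30.0%.

30.0%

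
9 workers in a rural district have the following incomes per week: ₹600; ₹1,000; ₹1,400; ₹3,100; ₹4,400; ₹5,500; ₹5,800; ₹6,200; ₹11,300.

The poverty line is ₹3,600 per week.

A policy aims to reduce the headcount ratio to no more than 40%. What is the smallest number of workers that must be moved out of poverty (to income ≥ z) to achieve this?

1

4 of the 9 workers are poor, so H = 4/9 = 0.444.
A headcount ratio of at most 40% allows at most ⌊0.40 × 9⌋ = 3 poor workers.
So at least 4 − 3 = 1 must be lifted.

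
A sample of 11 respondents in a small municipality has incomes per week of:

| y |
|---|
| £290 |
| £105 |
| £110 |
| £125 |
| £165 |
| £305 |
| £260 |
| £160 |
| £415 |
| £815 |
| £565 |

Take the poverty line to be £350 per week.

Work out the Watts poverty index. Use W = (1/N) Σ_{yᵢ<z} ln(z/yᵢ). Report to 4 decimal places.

0.5044

Poor units: £105, £110, £125, £160, £165, £260, £290, £305 (q = 8 of N = 11).
Log shortfalls: ln(350/105) = 1.2040; ln(350/110) = 1.1575; ln(350/125) = 1.0296; ln(350/160) = 0.7828; ln(350/165) = 0.7520; ln(350/260) = 0.2973; ln(350/290) = 0.1881; ln(350/305) = 0.1376.
W = 5.548717 / 11 = 0.5044.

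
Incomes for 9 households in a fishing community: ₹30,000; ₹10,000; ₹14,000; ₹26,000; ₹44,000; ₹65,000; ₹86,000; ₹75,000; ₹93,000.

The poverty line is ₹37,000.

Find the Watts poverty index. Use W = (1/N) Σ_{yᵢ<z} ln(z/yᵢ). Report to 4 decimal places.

0.3159

Poor units: ₹10,000, ₹14,000, ₹26,000, ₹30,000 (q = 4 of N = 9).
Log shortfalls: ln(37000/10000) = 1.3083; ln(37000/14000) = 0.9719; ln(37000/26000) = 0.3528; ln(37000/30000) = 0.2097.
W = 2.842735 / 9 = 0.3159.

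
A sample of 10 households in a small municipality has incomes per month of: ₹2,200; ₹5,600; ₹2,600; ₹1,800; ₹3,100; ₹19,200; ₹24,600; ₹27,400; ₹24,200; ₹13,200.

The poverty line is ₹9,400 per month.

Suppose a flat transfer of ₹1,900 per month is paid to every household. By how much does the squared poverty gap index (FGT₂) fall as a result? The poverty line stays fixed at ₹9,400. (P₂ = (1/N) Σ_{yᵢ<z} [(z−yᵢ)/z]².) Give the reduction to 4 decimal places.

Before: below the line — ₹1,800, ₹2,200, ₹2,600, ₹3,100, ₹5,600; squared poverty gap index (FGT₂) = 0.237630.
After the ₹1,900 transfer: below the line — ₹3,700, ₹4,100, ₹4,500, ₹5,000, ₹7,500; squared poverty gap index (FGT₂) = 0.121729.
Reduction = 0.237630 − 0.121729 = 0.1159.

0.1159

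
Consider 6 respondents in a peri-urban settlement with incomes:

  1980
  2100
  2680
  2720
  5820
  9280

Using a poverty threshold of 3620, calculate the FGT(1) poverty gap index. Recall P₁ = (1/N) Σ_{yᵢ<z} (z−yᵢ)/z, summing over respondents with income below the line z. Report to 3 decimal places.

0.230

Below z: 1980, 2100, 2680, 2720 (q = 4 of N = 6).
Normalized shortfalls: (3620−1980)/3620 = 0.4530; (3620−2100)/3620 = 0.4199; (3620−2680)/3620 = 0.2597; (3620−2720)/3620 = 0.2486.
Sum of shortfalls = 1.381215; P₁ averages over all N: 1.381215 / 6 = 0.230.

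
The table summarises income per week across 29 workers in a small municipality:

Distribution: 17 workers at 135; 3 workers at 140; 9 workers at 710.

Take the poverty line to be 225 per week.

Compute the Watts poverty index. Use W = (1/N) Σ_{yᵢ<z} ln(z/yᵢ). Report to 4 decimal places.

Below the line: 17×135, 3×140 (q = 20 of N = 29).
Log gaps: ln(225/135) = 0.5108 (×17); ln(225/140) = 0.4745 (×3).
W = 10.107410 / 29 = 0.3485.

0.3485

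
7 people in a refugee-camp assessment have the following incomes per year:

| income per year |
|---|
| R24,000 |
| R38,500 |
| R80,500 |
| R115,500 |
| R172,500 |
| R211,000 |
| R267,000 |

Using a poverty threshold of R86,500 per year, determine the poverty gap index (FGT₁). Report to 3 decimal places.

Below z: R24,000, R38,500, R80,500 (q = 3 of N = 7).
Normalized shortfalls: (86500−24000)/86500 = 0.7225; (86500−38500)/86500 = 0.5549; (86500−80500)/86500 = 0.0694.
Sum of shortfalls = 1.346821; P₁ averages over all N: 1.346821 / 7 = 0.192.

0.192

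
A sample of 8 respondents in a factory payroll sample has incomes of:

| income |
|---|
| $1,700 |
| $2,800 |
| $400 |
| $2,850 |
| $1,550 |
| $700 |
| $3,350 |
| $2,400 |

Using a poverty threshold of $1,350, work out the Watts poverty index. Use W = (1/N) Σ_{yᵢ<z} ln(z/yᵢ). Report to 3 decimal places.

0.234

Poor units: $400, $700 (q = 2 of N = 8).
Log shortfalls: ln(1350/400) = 1.2164; ln(1350/700) = 0.6568.
W = 1.873175 / 8 = 0.234.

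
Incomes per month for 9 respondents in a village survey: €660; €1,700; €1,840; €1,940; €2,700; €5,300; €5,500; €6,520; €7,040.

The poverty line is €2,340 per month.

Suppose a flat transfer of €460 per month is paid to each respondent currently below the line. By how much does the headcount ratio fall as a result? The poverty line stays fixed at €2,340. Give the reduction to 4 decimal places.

0.1111

Before: below the line — €660, €1,700, €1,840, €1,940; headcount ratio = 0.444444.
After the €460 transfer: below the line — €1,120, €2,160, €2,300; headcount ratio = 0.333333.
Reduction = 0.444444 − 0.333333 = 0.1111.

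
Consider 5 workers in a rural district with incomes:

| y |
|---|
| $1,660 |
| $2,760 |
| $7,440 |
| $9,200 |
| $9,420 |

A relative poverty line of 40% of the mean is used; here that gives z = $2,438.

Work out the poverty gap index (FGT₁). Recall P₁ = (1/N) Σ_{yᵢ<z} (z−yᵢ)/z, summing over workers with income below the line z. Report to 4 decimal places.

Below the line: $1,660 (q = 1 of N = 5).
Normalized shortfalls: (2438−1660)/2438 = 0.3191.
Σ = 0.319114. Dividing by the full population N = 5 gives P₁ = 0.0638.

0.0638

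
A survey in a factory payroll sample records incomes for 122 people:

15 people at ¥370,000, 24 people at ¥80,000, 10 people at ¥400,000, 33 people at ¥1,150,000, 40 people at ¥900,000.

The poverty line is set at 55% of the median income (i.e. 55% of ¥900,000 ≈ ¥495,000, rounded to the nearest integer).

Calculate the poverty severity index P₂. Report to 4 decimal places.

Below the line: 24×¥80,000, 15×¥370,000, 10×¥400,000 (q = 49 of N = 122).
Shortfall ratios: (495000−80000)/495000 = 0.8384 (×24); (495000−370000)/495000 = 0.2525 (×15); (495000−400000)/495000 = 0.1919 (×10).
Squared: 0.7029 (×24); 0.0638 (×15); 0.0368 (×10).
Sum = 18.194164; P₂ = 18.194164 / 122 = 0.1491.

0.1491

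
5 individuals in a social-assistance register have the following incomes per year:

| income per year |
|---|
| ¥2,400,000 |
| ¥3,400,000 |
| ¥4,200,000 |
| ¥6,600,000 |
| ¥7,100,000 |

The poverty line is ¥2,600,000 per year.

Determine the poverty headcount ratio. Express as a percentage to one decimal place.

1 of the 5 individuals have income below ¥2,600,000.
H = 1/5 = 20.0%.

20.0%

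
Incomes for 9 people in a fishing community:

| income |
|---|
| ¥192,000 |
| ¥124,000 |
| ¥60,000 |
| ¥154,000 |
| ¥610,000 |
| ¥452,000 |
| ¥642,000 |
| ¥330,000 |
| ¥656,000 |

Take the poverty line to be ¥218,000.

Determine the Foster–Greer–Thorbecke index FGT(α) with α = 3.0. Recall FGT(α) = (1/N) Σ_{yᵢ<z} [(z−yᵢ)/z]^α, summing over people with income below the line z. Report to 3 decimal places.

0.054

Below the line: ¥60,000, ¥124,000, ¥154,000, ¥192,000 (q = 4 of N = 9).
Gap ratios (z−y)/z: (218000−60000)/218000 = 0.7248; (218000−124000)/218000 = 0.4312; (218000−154000)/218000 = 0.2936; (218000−192000)/218000 = 0.1193.
Raised to α = 3.0: 0.38072; 0.08017; 0.02530; 0.00170.
Sum = 0.487886; FGT(3.0) = 0.487886 / 9 = 0.054.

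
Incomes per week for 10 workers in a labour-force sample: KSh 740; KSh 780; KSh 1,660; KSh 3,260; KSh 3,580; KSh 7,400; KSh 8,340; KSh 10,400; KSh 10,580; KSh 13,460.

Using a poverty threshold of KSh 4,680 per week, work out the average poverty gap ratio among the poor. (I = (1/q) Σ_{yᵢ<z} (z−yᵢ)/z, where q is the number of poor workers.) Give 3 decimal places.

Below z: KSh 740, KSh 780, KSh 1,660, KSh 3,260, KSh 3,580 (q = 5 of N = 10).
Relative gaps: 0.8419, 0.8333, 0.6453, 0.3034, 0.2350; sum = 2.858974.
I averages over the q = 5 poor units only: 2.858974 / 5 = 0.572.

0.572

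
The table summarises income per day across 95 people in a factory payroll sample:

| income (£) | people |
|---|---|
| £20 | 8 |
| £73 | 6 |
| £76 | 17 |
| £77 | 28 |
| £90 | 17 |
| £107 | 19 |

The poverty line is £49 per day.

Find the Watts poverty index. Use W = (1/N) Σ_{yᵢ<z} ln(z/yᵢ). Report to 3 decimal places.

0.075

Below the line: 8×£20 (q = 8 of N = 95).
ln(z/y) terms: ln(49/20) = 0.8961 (×8).
W = 7.168704 / 95 = 0.075.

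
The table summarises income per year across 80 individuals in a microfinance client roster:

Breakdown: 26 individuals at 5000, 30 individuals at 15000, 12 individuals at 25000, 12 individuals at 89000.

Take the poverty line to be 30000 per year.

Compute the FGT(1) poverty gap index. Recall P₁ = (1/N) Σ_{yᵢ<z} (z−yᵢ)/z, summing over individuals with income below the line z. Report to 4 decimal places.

Poor units: 26×5000, 30×15000, 12×25000 (q = 68 of N = 80).
Relative gaps: (30000−5000)/30000 = 0.8333 (×26); (30000−15000)/30000 = 0.5000 (×30); (30000−25000)/30000 = 0.1667 (×12).
Sum of shortfalls = 38.666667; P₁ averages over all N: 38.666667 / 80 = 0.4833.

0.4833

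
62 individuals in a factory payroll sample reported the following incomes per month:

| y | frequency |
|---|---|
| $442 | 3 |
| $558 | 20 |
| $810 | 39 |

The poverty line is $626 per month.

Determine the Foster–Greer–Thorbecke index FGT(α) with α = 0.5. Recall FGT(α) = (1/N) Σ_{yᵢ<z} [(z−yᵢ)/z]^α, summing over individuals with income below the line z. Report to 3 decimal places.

0.133

Poor units: 3×$442, 20×$558 (q = 23 of N = 62).
Gap ratios (z−y)/z: (626−442)/626 = 0.2939 (×3); (626−558)/626 = 0.1086 (×20).
Raised to α = 0.5: 0.54215 (×3); 0.32958 (×20).
Sum = 8.218156; FGT(0.5) = 8.218156 / 62 = 0.133.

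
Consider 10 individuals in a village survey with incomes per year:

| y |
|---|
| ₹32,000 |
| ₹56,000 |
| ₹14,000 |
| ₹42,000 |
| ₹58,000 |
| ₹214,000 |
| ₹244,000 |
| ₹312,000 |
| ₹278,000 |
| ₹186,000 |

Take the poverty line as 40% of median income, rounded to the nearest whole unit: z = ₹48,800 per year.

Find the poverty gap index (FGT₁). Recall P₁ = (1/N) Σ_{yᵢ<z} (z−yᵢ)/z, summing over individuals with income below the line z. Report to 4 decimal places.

Below z: ₹14,000, ₹32,000, ₹42,000 (q = 3 of N = 10).
Relative gaps: (48800−14000)/48800 = 0.7131; (48800−32000)/48800 = 0.3443; (48800−42000)/48800 = 0.1393.
Sum of shortfalls = 1.196721; P₁ averages over all N: 1.196721 / 10 = 0.1197.

0.1197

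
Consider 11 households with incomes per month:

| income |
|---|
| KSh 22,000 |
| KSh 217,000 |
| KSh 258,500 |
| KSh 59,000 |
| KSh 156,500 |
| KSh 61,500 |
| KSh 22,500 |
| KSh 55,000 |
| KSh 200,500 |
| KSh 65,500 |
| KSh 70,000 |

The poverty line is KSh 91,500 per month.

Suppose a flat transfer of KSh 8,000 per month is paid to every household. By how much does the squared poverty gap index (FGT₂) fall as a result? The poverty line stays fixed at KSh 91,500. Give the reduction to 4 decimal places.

0.0446

Before: below the line — KSh 22,000, KSh 22,500, KSh 55,000, KSh 59,000, KSh 61,500, KSh 65,500, KSh 70,000; squared poverty gap index (FGT₂) = 0.152213.
After the KSh 8,000 transfer: below the line — KSh 30,000, KSh 30,500, KSh 63,000, KSh 67,000, KSh 69,500, KSh 73,500, KSh 78,000; squared poverty gap index (FGT₂) = 0.107563.
Reduction = 0.152213 − 0.107563 = 0.0446.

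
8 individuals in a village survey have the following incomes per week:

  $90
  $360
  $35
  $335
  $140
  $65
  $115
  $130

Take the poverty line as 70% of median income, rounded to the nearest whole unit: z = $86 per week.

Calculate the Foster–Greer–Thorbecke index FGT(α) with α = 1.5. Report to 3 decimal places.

Below z: $35, $65 (q = 2 of N = 8).
Gap ratios (z−y)/z: (86−35)/86 = 0.5930; (86−65)/86 = 0.2442.
Raised to α = 1.5: 0.45668; 0.12066.
Sum = 0.577340; FGT(1.5) = 0.577340 / 8 = 0.072.

0.072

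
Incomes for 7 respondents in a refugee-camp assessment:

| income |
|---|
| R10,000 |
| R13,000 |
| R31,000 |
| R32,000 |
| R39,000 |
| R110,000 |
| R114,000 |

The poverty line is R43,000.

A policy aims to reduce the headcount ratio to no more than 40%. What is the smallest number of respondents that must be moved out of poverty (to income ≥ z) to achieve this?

3

5 of the 7 respondents are poor, so H = 5/7 = 0.714.
A headcount ratio of at most 40% allows at most ⌊0.40 × 7⌋ = 2 poor respondents.
So at least 5 − 2 = 3 must be lifted.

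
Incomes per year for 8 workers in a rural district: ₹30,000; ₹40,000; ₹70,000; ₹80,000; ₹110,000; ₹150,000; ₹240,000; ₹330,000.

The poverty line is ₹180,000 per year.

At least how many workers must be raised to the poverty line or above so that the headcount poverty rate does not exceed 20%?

Currently q = 6 of N = 8 are below the line (H = 0.750).
A headcount ratio of at most 20% allows at most ⌊0.20 × 8⌋ = 1 poor workers.
So at least 6 − 1 = 5 must be lifted.

5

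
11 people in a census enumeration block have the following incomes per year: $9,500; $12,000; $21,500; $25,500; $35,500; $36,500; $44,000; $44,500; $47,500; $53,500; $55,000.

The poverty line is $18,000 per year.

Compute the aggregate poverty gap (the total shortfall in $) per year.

Below z: $9,500, $12,000 (q = 2 of N = 11).
Individual gaps: 18000−9500 = 8500; 18000−12000 = 6000.
Aggregate gap = $14,500.

$14,500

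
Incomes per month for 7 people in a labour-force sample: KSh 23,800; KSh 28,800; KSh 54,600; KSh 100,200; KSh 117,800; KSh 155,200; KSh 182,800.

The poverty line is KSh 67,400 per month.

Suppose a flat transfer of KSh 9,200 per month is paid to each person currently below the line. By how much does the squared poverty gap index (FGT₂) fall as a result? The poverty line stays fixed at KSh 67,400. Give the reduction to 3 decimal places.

0.047

Before: below the line — KSh 23,800, KSh 28,800, KSh 54,600; squared poverty gap index (FGT₂) = 0.11179.
After the KSh 9,200 transfer: below the line — KSh 33,000, KSh 38,000, KSh 63,800; squared poverty gap index (FGT₂) = 0.06480.
Reduction = 0.11179 − 0.06480 = 0.047.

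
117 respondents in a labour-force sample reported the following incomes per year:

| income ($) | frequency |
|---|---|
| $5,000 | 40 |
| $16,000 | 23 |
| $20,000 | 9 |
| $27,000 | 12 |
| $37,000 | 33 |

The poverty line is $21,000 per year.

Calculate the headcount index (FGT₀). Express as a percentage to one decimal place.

72 of the 117 respondents have income below $21,000.
H = 72/117 = 61.5%.

61.5%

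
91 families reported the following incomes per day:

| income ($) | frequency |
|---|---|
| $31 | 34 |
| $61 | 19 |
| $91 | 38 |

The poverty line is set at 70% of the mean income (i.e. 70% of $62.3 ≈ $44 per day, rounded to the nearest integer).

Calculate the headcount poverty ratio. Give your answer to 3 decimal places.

0.374

34 of the 91 families have income below $44.
H = 34/91 = 0.374.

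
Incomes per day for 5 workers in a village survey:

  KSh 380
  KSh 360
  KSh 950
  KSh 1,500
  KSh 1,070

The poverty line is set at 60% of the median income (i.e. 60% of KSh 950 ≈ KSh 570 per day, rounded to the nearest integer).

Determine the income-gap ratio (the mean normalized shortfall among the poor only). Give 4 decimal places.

0.3509

Below the line: KSh 360, KSh 380 (q = 2 of N = 5).
Relative gaps: 0.3684, 0.3333; sum = 0.701754.
The income-gap ratio divides by q (the poor only): 0.701754 / 2 = 0.3509.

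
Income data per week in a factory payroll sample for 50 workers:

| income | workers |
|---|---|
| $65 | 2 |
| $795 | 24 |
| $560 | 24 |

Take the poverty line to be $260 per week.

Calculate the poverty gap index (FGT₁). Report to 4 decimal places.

0.0300

Below the line: 2×$65 (q = 2 of N = 50).
Shortfall ratios: (260−65)/260 = 0.7500 (×2).
Σ = 1.500000. Dividing by the full population N = 50 gives P₁ = 0.0300.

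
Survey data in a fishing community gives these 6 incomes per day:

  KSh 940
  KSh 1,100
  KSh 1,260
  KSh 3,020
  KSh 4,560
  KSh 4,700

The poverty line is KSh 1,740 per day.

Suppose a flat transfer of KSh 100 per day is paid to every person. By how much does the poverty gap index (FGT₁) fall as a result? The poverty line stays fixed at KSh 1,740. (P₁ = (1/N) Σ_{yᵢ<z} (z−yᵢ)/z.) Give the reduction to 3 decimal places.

Before: below the line — KSh 940, KSh 1,100, KSh 1,260; poverty gap index (FGT₁) = 0.18391.
After the KSh 100 transfer: below the line — KSh 1,040, KSh 1,200, KSh 1,360; poverty gap index (FGT₁) = 0.15517.
Reduction = 0.18391 − 0.15517 = 0.029.

0.029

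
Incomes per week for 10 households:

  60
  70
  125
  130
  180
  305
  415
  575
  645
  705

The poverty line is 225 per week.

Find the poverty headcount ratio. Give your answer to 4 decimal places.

5 of the 10 households have income below 225.
H = 5/10 = 0.5000.

0.5000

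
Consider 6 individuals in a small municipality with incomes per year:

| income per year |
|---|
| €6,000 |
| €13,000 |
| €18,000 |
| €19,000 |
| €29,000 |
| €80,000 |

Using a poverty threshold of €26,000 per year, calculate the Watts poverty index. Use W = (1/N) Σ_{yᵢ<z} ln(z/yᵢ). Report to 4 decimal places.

Below z: €6,000, €13,000, €18,000, €19,000 (q = 4 of N = 6).
Log gaps: ln(26000/6000) = 1.4663; ln(26000/13000) = 0.6931; ln(26000/18000) = 0.3677; ln(26000/19000) = 0.3137.
W = 2.840867 / 6 = 0.4735.

0.4735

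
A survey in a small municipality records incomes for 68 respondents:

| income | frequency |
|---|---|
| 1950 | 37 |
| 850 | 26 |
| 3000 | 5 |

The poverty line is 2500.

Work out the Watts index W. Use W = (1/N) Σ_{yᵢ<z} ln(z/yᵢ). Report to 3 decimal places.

0.548

Below z: 26×850, 37×1950 (q = 63 of N = 68).
ln(z/y) terms: ln(2500/850) = 1.0788 (×26); ln(2500/1950) = 0.2485 (×37).
W = 37.242121 / 68 = 0.548.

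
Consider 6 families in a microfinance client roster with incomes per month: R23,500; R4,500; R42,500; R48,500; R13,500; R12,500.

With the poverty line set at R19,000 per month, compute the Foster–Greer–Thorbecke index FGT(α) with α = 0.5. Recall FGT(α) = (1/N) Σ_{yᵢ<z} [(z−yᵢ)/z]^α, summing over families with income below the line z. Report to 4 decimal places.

Below z: R4,500, R12,500, R13,500 (q = 3 of N = 6).
Shortfall ratios: (19000−4500)/19000 = 0.7632; (19000−12500)/19000 = 0.3421; (19000−13500)/19000 = 0.2895.
Raised to α = 0.5: 0.87359; 0.58490; 0.53803.
Sum = 1.996514; FGT(0.5) = 1.996514 / 6 = 0.3328.

0.3328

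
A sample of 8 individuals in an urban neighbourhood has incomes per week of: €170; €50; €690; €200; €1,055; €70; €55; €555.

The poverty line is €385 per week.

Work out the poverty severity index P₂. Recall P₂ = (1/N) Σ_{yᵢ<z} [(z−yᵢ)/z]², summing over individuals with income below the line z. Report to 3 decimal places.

0.338

Poor units: €50, €55, €70, €170, €200 (q = 5 of N = 8).
Relative gaps: (385−50)/385 = 0.8701; (385−55)/385 = 0.8571; (385−70)/385 = 0.8182; (385−170)/385 = 0.5584; (385−200)/385 = 0.4805.
Squared: 0.7571; 0.7347; 0.6694; 0.3119; 0.2309.
Sum = 2.703997; P₂ = 2.703997 / 8 = 0.338.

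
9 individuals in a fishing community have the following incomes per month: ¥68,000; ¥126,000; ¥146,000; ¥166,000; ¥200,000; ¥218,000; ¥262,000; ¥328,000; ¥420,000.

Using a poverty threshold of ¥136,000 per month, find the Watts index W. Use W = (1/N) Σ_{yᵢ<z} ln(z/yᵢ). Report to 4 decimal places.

Incomes under z: ¥68,000, ¥126,000 (q = 2 of N = 9).
ln(z/y) terms: ln(136000/68000) = 0.6931; ln(136000/126000) = 0.0764.
W = 0.769520 / 9 = 0.0855.

0.0855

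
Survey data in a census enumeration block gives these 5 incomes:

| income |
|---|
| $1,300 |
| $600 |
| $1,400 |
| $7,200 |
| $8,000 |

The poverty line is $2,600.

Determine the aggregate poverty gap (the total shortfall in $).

$4,500

Incomes under z: $600, $1,300, $1,400 (q = 3 of N = 5).
Individual gaps: 2600−600 = 2000; 2600−1300 = 1300; 2600−1400 = 1200.
Aggregate gap = $4,500.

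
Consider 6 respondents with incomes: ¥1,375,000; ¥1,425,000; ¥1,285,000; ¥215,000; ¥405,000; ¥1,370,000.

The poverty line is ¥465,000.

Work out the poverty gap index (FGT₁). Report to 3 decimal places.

Incomes under z: ¥215,000, ¥405,000 (q = 2 of N = 6).
Gap ratios (z−y)/z: (465000−215000)/465000 = 0.5376; (465000−405000)/465000 = 0.1290.
Sum of shortfalls = 0.666667; P₁ averages over all N: 0.666667 / 6 = 0.111.

0.111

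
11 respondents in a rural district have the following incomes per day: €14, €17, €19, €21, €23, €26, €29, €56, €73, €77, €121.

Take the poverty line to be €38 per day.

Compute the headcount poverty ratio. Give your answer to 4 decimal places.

0.6364

7 of the 11 respondents have income below €38.
H = 7/11 = 0.6364.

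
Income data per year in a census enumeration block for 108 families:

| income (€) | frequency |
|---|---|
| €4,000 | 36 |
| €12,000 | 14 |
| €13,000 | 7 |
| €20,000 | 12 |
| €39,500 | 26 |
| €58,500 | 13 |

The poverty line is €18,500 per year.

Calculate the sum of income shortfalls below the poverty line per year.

Incomes under z: 36×€4,000, 14×€12,000, 7×€13,000 (q = 57 of N = 108).
Individual gaps: 36×(18500−4000) = 522000; 14×(18500−12000) = 91000; 7×(18500−13000) = 38500.
Aggregate gap = €651,500.

€651,500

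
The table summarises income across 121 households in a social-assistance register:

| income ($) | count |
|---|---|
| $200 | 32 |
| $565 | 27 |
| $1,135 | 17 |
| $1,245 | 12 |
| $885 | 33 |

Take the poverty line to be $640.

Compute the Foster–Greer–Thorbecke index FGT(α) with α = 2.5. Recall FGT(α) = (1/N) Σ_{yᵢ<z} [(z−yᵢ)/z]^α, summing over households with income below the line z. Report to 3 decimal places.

0.105

Below the line: 32×$200, 27×$565 (q = 59 of N = 121).
Relative gaps: (640−200)/640 = 0.6875 (×32); (640−565)/640 = 0.1172 (×27).
Raised to α = 2.5: 0.39191 (×32); 0.00470 (×27).
Sum = 12.667918; FGT(2.5) = 12.667918 / 121 = 0.105.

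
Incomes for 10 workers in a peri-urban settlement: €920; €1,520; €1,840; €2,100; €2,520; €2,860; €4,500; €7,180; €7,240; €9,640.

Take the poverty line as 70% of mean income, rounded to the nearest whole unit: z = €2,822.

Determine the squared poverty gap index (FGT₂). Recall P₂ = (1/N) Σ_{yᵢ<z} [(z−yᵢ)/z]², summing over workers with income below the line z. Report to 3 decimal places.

0.087

Incomes under z: €920, €1,520, €1,840, €2,100, €2,520 (q = 5 of N = 10).
Gap ratios (z−y)/z: (2822−920)/2822 = 0.6740; (2822−1520)/2822 = 0.4614; (2822−1840)/2822 = 0.3480; (2822−2100)/2822 = 0.2558; (2822−2520)/2822 = 0.1070.
Squared: 0.4543; 0.2129; 0.1211; 0.0655; 0.0115.
Sum = 0.865130; P₂ = 0.865130 / 10 = 0.087.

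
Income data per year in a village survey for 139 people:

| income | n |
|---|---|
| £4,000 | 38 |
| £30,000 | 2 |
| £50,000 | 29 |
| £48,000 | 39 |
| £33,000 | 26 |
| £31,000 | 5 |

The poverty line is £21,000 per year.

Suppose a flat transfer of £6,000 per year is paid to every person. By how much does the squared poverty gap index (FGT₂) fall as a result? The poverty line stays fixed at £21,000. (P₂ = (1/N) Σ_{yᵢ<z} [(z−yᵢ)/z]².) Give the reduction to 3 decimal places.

0.104

Before: below the line — 38×£4,000; squared poverty gap index (FGT₂) = 0.17915.
After the £6,000 transfer: below the line — 38×£10,000; squared poverty gap index (FGT₂) = 0.07501.
Reduction = 0.17915 − 0.07501 = 0.104.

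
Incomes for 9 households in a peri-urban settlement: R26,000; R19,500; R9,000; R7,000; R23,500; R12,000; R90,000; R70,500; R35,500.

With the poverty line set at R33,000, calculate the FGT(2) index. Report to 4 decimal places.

Below z: R7,000, R9,000, R12,000, R19,500, R23,500, R26,000 (q = 6 of N = 9).
Relative gaps: (33000−7000)/33000 = 0.7879; (33000−9000)/33000 = 0.7273; (33000−12000)/33000 = 0.6364; (33000−19500)/33000 = 0.4091; (33000−23500)/33000 = 0.2879; (33000−26000)/33000 = 0.2121.
Squared: 0.6208; 0.5289; 0.4050; 0.1674; 0.0829; 0.0450.
Sum = 1.849862; P₂ = 1.849862 / 9 = 0.2055.

0.2055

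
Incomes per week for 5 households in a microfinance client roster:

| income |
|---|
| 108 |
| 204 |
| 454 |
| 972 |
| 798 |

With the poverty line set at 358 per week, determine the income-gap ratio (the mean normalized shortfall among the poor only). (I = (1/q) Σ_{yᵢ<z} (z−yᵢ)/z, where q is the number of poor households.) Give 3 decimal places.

Poor units: 108, 204 (q = 2 of N = 5).
Relative gaps: 0.6983, 0.4302; sum = 1.128492.
I averages over the q = 2 poor units only: 1.128492 / 2 = 0.564.

0.564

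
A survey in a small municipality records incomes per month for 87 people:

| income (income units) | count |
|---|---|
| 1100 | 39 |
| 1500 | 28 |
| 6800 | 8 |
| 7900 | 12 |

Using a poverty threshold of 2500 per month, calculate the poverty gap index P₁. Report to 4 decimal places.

0.3798

Poor units: 39×1100, 28×1500 (q = 67 of N = 87).
Shortfall ratios: (2500−1100)/2500 = 0.5600 (×39); (2500−1500)/2500 = 0.4000 (×28).
Sum of shortfalls = 33.040000; P₁ averages over all N: 33.040000 / 87 = 0.3798.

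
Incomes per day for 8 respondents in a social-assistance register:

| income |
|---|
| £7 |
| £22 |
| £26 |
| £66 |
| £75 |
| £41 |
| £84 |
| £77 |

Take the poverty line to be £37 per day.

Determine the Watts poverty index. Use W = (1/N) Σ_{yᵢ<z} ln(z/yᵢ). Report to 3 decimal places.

0.317

Incomes under z: £7, £22, £26 (q = 3 of N = 8).
Log gaps: ln(37/7) = 1.6650; ln(37/22) = 0.5199; ln(37/26) = 0.3528.
W = 2.537705 / 8 = 0.317.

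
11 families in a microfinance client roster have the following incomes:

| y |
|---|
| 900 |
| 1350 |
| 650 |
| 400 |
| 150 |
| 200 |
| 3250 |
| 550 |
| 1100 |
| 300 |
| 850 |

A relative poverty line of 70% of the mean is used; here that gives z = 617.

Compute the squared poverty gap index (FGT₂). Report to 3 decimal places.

Incomes under z: 150, 200, 300, 400, 550 (q = 5 of N = 11).
Normalized shortfalls: (617−150)/617 = 0.7569; (617−200)/617 = 0.6759; (617−300)/617 = 0.5138; (617−400)/617 = 0.3517; (617−550)/617 = 0.1086.
Squared: 0.5729; 0.4568; 0.2640; 0.1237; 0.0118.
Sum = 1.429106; P₂ = 1.429106 / 11 = 0.130.

0.130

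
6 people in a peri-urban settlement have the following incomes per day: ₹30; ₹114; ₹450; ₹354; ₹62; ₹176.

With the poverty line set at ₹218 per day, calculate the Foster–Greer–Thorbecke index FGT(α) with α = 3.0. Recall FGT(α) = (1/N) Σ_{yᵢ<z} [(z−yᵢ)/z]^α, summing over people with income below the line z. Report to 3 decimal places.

0.187

Below z: ₹30, ₹62, ₹114, ₹176 (q = 4 of N = 6).
Gap ratios (z−y)/z: (218−30)/218 = 0.8624; (218−62)/218 = 0.7156; (218−114)/218 = 0.4771; (218−176)/218 = 0.1927.
Raised to α = 3.0: 0.64136; 0.36644; 0.10858; 0.00715.
Sum = 1.123531; FGT(3.0) = 1.123531 / 6 = 0.187.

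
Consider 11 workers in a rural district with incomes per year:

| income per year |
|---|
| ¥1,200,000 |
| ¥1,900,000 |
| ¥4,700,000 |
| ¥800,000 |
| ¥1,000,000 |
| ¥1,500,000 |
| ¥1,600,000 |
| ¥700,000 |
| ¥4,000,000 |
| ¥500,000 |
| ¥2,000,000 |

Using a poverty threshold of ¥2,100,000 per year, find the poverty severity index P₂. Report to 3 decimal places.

0.183

Poor units: ¥500,000, ¥700,000, ¥800,000, ¥1,000,000, ¥1,200,000, ¥1,500,000, ¥1,600,000, ¥1,900,000, ¥2,000,000 (q = 9 of N = 11).
Relative gaps: (2100000−500000)/2100000 = 0.7619; (2100000−700000)/2100000 = 0.6667; (2100000−800000)/2100000 = 0.6190; (2100000−1000000)/2100000 = 0.5238; (2100000−1200000)/2100000 = 0.4286; (2100000−1500000)/2100000 = 0.2857; (2100000−1600000)/2100000 = 0.2381; (2100000−1900000)/2100000 = 0.0952; (2100000−2000000)/2100000 = 0.0476.
Squared: 0.5805; 0.4444; 0.3832; 0.2744; 0.1837; 0.0816; 0.0567; 0.0091; 0.0023.
Sum = 2.015873; P₂ = 2.015873 / 11 = 0.183.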